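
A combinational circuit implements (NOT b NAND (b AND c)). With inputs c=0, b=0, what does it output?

Substituting: (NOT 0 NAND (0 AND 0))
= 1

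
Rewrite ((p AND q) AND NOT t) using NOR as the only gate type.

((((p NOR p) NOR (q NOR q)) NOR ((p NOR p) NOR (q NOR q))) NOR ((t NOR t) NOR (t NOR t)))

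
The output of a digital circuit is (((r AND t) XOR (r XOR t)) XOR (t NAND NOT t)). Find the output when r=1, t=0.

Substituting: (((1 AND 0) XOR (1 XOR 0)) XOR (0 NAND NOT 0))
= 0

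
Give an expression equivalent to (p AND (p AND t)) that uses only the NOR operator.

((p NOR p) NOR (((p NOR p) NOR (t NOR t)) NOR ((p NOR p) NOR (t NOR t))))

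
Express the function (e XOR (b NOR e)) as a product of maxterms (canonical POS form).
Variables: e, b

ΠM(1) = (e OR NOT b)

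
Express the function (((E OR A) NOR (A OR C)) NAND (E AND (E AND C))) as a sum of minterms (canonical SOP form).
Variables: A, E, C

Σm(0, 1, 2, 3, 4, 5, 6, 7) = (NOT A AND NOT E AND NOT C) OR (NOT A AND NOT E AND C) OR (NOT A AND E AND NOT C) OR (NOT A AND E AND C) OR (A AND NOT E AND NOT C) OR (A AND NOT E AND C) OR (A AND E AND NOT C) OR (A AND E AND C)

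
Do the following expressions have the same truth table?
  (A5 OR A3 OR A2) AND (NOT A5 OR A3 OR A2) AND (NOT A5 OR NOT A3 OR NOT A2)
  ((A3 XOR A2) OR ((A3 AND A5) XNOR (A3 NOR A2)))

Yes, they are equivalent — the two output columns agree on all 8 assignments:
A5 | A3 | A2 | Expression 1 | Expression 2
------------------------------------------
0 | 0 | 0 | 0 | 0
0 | 0 | 1 | 1 | 1
0 | 1 | 0 | 1 | 1
0 | 1 | 1 | 1 | 1
1 | 0 | 0 | 0 | 0
1 | 0 | 1 | 1 | 1
1 | 1 | 0 | 1 | 1
1 | 1 | 1 | 0 | 0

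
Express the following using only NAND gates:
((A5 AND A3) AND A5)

((((A5 NAND A3) NAND (A5 NAND A3)) NAND A5) NAND (((A5 NAND A3) NAND (A5 NAND A3)) NAND A5))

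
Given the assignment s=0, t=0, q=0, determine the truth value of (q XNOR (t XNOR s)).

Substituting: (0 XNOR (0 XNOR 0))
= 0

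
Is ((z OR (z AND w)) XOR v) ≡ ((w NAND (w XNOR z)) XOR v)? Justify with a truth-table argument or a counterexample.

No. Counterexample: with z=0, v=0, w=0, Expression 1 = 0 but Expression 2 = 1.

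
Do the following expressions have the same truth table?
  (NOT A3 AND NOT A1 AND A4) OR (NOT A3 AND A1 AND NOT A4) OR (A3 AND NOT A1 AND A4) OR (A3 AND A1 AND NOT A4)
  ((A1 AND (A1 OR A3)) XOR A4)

Yes, they are equivalent — the two output columns agree on all 8 assignments:
A3 | A1 | A4 | Expression 1 | Expression 2
------------------------------------------
0 | 0 | 0 | 0 | 0
0 | 0 | 1 | 1 | 1
0 | 1 | 0 | 1 | 1
0 | 1 | 1 | 0 | 0
1 | 0 | 0 | 0 | 0
1 | 0 | 1 | 1 | 1
1 | 1 | 0 | 1 | 1
1 | 1 | 1 | 0 | 0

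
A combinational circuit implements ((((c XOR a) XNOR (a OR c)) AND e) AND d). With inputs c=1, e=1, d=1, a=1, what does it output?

Substituting: ((((1 XOR 1) XNOR (1 OR 1)) AND 1) AND 1)
= 0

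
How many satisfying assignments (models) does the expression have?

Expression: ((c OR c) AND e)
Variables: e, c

Satisfying assignments: (1,1)
Count: 1 out of 4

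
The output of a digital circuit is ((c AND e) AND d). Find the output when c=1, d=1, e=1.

Substituting: ((1 AND 1) AND 1)
= 1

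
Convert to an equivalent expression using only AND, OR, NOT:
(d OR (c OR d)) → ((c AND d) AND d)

NOT (d OR (c OR d)) OR ((c AND d) AND d)
(Implication elimination: A → B = NOT A OR B)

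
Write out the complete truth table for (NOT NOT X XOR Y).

X | Y | Output
--------------
0 | 0 | 0
0 | 1 | 1
1 | 0 | 1
1 | 1 | 0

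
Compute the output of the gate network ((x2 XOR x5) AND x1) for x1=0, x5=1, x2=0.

Substituting: ((0 XOR 1) AND 0)
= 0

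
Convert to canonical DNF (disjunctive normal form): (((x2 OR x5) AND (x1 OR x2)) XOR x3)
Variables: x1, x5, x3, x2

(NOT x1 AND NOT x5 AND NOT x3 AND x2) OR (NOT x1 AND NOT x5 AND x3 AND NOT x2) OR (NOT x1 AND x5 AND NOT x3 AND x2) OR (NOT x1 AND x5 AND x3 AND NOT x2) OR (x1 AND NOT x5 AND NOT x3 AND x2) OR (x1 AND NOT x5 AND x3 AND NOT x2) OR (x1 AND x5 AND NOT x3 AND NOT x2) OR (x1 AND x5 AND NOT x3 AND x2)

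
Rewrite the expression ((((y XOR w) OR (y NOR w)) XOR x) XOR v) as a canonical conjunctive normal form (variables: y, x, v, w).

(y OR x OR NOT v OR w) AND (y OR x OR NOT v OR NOT w) AND (y OR NOT x OR v OR w) AND (y OR NOT x OR v OR NOT w) AND (NOT y OR x OR v OR NOT w) AND (NOT y OR x OR NOT v OR w) AND (NOT y OR NOT x OR v OR w) AND (NOT y OR NOT x OR NOT v OR NOT w)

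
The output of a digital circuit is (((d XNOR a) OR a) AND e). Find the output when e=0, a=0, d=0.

Substituting: (((0 XNOR 0) OR 0) AND 0)
= 0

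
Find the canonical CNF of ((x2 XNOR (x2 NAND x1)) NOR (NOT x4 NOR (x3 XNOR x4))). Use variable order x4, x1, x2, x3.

(x4 OR x1 OR NOT x2 OR x3) AND (x4 OR x1 OR NOT x2 OR NOT x3) AND (NOT x4 OR x1 OR x2 OR x3) AND (NOT x4 OR x1 OR NOT x2 OR x3) AND (NOT x4 OR x1 OR NOT x2 OR NOT x3) AND (NOT x4 OR NOT x1 OR x2 OR x3) AND (NOT x4 OR NOT x1 OR NOT x2 OR x3)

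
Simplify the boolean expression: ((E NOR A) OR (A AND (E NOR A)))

By absorption (E OR (E AND v) = E):
= (E NOR A)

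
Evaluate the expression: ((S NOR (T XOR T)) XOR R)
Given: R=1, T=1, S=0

Substituting: ((0 NOR (1 XOR 1)) XOR 1)
= 0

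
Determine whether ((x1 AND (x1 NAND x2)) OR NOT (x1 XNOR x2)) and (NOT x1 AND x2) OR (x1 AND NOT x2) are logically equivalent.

Yes, they are equivalent — the two output columns agree on all 4 assignments:
x1 | x2 | Expression 1 | Expression 2
-------------------------------------
0 | 0 | 0 | 0
0 | 1 | 1 | 1
1 | 0 | 1 | 1
1 | 1 | 0 | 0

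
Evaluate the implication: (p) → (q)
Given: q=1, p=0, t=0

Antecedent (p) = 0; consequent (q) = 1.
0 → 1 = 1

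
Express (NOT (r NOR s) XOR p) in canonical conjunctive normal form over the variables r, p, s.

(r OR p OR s) AND (r OR NOT p OR NOT s) AND (NOT r OR NOT p OR s) AND (NOT r OR NOT p OR NOT s)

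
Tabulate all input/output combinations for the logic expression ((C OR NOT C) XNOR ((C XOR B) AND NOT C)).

C | B | Output
--------------
0 | 0 | 0
0 | 1 | 1
1 | 0 | 0
1 | 1 | 0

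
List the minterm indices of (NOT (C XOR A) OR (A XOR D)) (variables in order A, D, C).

Σm(0, 2, 3, 4, 5, 7) = (NOT A AND NOT D AND NOT C) OR (NOT A AND D AND NOT C) OR (NOT A AND D AND C) OR (A AND NOT D AND NOT C) OR (A AND NOT D AND C) OR (A AND D AND C)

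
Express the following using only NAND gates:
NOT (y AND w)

(((y NAND w) NAND (y NAND w)) NAND ((y NAND w) NAND (y NAND w)))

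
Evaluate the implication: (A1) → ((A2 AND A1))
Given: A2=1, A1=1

Antecedent (A1) = 1; consequent ((A2 AND A1)) = 1.
1 → 1 = 1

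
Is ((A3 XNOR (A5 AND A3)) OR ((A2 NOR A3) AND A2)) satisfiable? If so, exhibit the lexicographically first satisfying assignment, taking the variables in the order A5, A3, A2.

A5=0, A3=0, A2=0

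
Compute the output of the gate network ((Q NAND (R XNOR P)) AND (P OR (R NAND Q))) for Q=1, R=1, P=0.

Substituting: ((1 NAND (1 XNOR 0)) AND (0 OR (1 NAND 1)))
= 0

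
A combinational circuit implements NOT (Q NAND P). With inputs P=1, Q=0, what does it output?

Substituting: NOT (0 NAND 1)
= 0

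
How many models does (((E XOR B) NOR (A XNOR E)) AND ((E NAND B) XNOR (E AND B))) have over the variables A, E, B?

No assignment satisfies the expression.
Count: 0 out of 8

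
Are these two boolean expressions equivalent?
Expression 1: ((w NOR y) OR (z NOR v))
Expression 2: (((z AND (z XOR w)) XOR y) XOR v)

No. Counterexample: with z=0, w=0, y=0, v=0, Expression 1 = 1 but Expression 2 = 0.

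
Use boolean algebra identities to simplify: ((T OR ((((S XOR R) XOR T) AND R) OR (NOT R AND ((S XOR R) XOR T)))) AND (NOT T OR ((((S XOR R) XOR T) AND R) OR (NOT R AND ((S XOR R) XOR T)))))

By distribution ((E OR v) AND (E OR NOT v) = E) then distribution ((E AND v) OR (E AND NOT v) = E):
= ((S XOR R) XOR T)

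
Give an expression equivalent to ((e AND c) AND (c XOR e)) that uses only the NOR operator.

((((e NOR e) NOR (c NOR c)) NOR ((e NOR e) NOR (c NOR c))) NOR (((((c NOR e) NOR (c NOR e)) NOR ((c NOR e) NOR (c NOR e))) NOR ((((c NOR c) NOR (e NOR e)) NOR ((c NOR c) NOR (e NOR e))) NOR (((c NOR c) NOR (e NOR e)) NOR ((c NOR c) NOR (e NOR e))))) NOR ((((c NOR e) NOR (c NOR e)) NOR ((c NOR e) NOR (c NOR e))) NOR ((((c NOR c) NOR (e NOR e)) NOR ((c NOR c) NOR (e NOR e))) NOR (((c NOR c) NOR (e NOR e)) NOR ((c NOR c) NOR (e NOR e)))))))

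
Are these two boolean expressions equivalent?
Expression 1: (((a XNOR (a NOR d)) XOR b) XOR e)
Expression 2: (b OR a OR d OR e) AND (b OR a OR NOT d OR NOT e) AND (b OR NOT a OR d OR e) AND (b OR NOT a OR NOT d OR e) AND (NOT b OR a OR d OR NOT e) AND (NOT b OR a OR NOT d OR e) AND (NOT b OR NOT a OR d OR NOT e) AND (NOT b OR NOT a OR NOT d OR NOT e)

Yes, they are equivalent — the two output columns agree on all 16 assignments:
b | a | d | e | Expression 1 | Expression 2
-------------------------------------------
0 | 0 | 0 | 0 | 0 | 0
0 | 0 | 0 | 1 | 1 | 1
0 | 0 | 1 | 0 | 1 | 1
0 | 0 | 1 | 1 | 0 | 0
0 | 1 | 0 | 0 | 0 | 0
0 | 1 | 0 | 1 | 1 | 1
0 | 1 | 1 | 0 | 0 | 0
0 | 1 | 1 | 1 | 1 | 1
1 | 0 | 0 | 0 | 1 | 1
1 | 0 | 0 | 1 | 0 | 0
1 | 0 | 1 | 0 | 0 | 0
1 | 0 | 1 | 1 | 1 | 1
1 | 1 | 0 | 0 | 1 | 1
1 | 1 | 0 | 1 | 0 | 0
1 | 1 | 1 | 0 | 1 | 1
1 | 1 | 1 | 1 | 0 | 0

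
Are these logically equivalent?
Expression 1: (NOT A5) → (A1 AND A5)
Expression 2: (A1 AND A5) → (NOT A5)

No, Converse is not equivalent to original (counterexample: A5=0, A2=0, A1=0)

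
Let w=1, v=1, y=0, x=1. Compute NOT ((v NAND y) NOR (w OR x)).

Substituting: NOT ((1 NAND 0) NOR (1 OR 1))
= 1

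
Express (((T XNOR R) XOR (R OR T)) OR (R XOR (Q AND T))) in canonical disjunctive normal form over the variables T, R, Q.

(NOT T AND NOT R AND NOT Q) OR (NOT T AND NOT R AND Q) OR (NOT T AND R AND NOT Q) OR (NOT T AND R AND Q) OR (T AND NOT R AND NOT Q) OR (T AND NOT R AND Q) OR (T AND R AND NOT Q)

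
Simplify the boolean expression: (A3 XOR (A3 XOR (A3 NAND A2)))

By XOR self-cancellation ((E XOR v) XOR v = E):
= (A3 NAND A2)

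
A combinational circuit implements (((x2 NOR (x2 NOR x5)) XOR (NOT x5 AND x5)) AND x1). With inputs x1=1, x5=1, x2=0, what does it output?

Substituting: (((0 NOR (0 NOR 1)) XOR (NOT 1 AND 1)) AND 1)
= 1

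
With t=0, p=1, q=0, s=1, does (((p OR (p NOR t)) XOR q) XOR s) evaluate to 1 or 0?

Substituting: (((1 OR (1 NOR 0)) XOR 0) XOR 1)
= 0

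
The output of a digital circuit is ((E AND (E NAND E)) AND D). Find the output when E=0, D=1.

Substituting: ((0 AND (0 NAND 0)) AND 1)
= 0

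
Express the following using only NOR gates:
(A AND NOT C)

((A NOR A) NOR ((C NOR C) NOR (C NOR C)))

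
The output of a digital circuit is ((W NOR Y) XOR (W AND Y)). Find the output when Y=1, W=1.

Substituting: ((1 NOR 1) XOR (1 AND 1))
= 1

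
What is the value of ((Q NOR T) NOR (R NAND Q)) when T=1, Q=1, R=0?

Substituting: ((1 NOR 1) NOR (0 NAND 1))
= 0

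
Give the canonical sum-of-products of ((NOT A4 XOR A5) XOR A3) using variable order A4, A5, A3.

Σm(0, 3, 5, 6) = (NOT A4 AND NOT A5 AND NOT A3) OR (NOT A4 AND A5 AND A3) OR (A4 AND NOT A5 AND A3) OR (A4 AND A5 AND NOT A3)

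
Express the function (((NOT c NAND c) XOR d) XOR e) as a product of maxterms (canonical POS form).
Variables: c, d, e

ΠM(1, 2, 5, 6) = (c OR d OR NOT e) AND (c OR NOT d OR e) AND (NOT c OR d OR NOT e) AND (NOT c OR NOT d OR e)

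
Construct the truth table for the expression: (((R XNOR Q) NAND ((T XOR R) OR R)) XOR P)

Q | P | R | T | Output
----------------------
0 | 0 | 0 | 0 | 1
0 | 0 | 0 | 1 | 0
0 | 0 | 1 | 0 | 1
0 | 0 | 1 | 1 | 1
0 | 1 | 0 | 0 | 0
0 | 1 | 0 | 1 | 1
0 | 1 | 1 | 0 | 0
0 | 1 | 1 | 1 | 0
1 | 0 | 0 | 0 | 1
1 | 0 | 0 | 1 | 1
1 | 0 | 1 | 0 | 0
1 | 0 | 1 | 1 | 0
1 | 1 | 0 | 0 | 0
1 | 1 | 0 | 1 | 0
1 | 1 | 1 | 0 | 1
1 | 1 | 1 | 1 | 1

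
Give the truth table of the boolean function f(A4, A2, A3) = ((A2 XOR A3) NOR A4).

A4 | A2 | A3 | Output
---------------------
0 | 0 | 0 | 1
0 | 0 | 1 | 0
0 | 1 | 0 | 0
0 | 1 | 1 | 1
1 | 0 | 0 | 0
1 | 0 | 1 | 0
1 | 1 | 0 | 0
1 | 1 | 1 | 0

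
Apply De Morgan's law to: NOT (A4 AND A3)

NOT A4 OR NOT A3
De Morgan's: NOT(AND of terms) = OR of negations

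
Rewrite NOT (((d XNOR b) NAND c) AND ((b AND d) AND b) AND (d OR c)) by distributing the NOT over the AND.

NOT ((d XNOR b) NAND c) OR NOT ((b AND d) AND b) OR NOT (d OR c)
De Morgan's: NOT(AND of terms) = OR of negations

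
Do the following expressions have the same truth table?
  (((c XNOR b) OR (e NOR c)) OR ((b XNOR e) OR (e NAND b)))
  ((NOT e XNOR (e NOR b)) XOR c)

No. Counterexample: with c=0, b=1, e=0, Expression 1 = 1 but Expression 2 = 0.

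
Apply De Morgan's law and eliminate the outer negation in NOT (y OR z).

NOT y AND NOT z
De Morgan's: NOT(OR of terms) = AND of negations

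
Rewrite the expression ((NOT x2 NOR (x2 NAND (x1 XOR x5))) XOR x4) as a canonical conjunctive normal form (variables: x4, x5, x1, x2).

(x4 OR x5 OR x1 OR x2) AND (x4 OR x5 OR x1 OR NOT x2) AND (x4 OR x5 OR NOT x1 OR x2) AND (x4 OR NOT x5 OR x1 OR x2) AND (x4 OR NOT x5 OR NOT x1 OR x2) AND (x4 OR NOT x5 OR NOT x1 OR NOT x2) AND (NOT x4 OR x5 OR NOT x1 OR NOT x2) AND (NOT x4 OR NOT x5 OR x1 OR NOT x2)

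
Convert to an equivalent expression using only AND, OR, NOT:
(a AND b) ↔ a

((a AND b) AND a) OR (NOT (a AND b) AND NOT a)
(Biconditional = both true or both false)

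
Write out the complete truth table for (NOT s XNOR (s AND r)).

r | s | Output
--------------
0 | 0 | 0
0 | 1 | 1
1 | 0 | 0
1 | 1 | 0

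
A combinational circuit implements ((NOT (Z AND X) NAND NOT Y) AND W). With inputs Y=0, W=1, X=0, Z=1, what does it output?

Substituting: ((NOT (1 AND 0) NAND NOT 0) AND 1)
= 0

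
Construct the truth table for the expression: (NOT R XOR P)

P | R | Output
--------------
0 | 0 | 1
0 | 1 | 0
1 | 0 | 0
1 | 1 | 1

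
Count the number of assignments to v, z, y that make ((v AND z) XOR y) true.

Satisfying assignments: (0,0,1), (0,1,1), (1,0,1), (1,1,0)
Count: 4 out of 8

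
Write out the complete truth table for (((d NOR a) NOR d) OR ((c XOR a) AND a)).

c | d | a | Output
------------------
0 | 0 | 0 | 0
0 | 0 | 1 | 1
0 | 1 | 0 | 0
0 | 1 | 1 | 1
1 | 0 | 0 | 0
1 | 0 | 1 | 1
1 | 1 | 0 | 0
1 | 1 | 1 | 0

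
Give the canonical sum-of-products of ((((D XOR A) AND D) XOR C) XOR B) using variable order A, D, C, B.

Σm(1, 2, 4, 7, 9, 10, 13, 14) = (NOT A AND NOT D AND NOT C AND B) OR (NOT A AND NOT D AND C AND NOT B) OR (NOT A AND D AND NOT C AND NOT B) OR (NOT A AND D AND C AND B) OR (A AND NOT D AND NOT C AND B) OR (A AND NOT D AND C AND NOT B) OR (A AND D AND NOT C AND B) OR (A AND D AND C AND NOT B)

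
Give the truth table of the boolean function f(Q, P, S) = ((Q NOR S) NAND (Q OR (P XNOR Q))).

Q | P | S | Output
------------------
0 | 0 | 0 | 0
0 | 0 | 1 | 1
0 | 1 | 0 | 1
0 | 1 | 1 | 1
1 | 0 | 0 | 1
1 | 0 | 1 | 1
1 | 1 | 0 | 1
1 | 1 | 1 | 1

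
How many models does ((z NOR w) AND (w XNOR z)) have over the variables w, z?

Satisfying assignments: (0,0)
Count: 1 out of 4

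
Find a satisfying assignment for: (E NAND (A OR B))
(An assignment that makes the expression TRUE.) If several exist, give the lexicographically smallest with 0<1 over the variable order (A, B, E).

A=0, B=0, E=0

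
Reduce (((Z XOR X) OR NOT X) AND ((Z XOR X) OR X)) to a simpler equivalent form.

By distribution ((E OR v) AND (E OR NOT v) = E):
= (Z XOR X)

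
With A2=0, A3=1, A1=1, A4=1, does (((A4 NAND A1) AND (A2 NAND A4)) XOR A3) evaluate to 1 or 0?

Substituting: (((1 NAND 1) AND (0 NAND 1)) XOR 1)
= 1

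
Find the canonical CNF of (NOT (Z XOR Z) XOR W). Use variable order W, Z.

(NOT W OR Z) AND (NOT W OR NOT Z)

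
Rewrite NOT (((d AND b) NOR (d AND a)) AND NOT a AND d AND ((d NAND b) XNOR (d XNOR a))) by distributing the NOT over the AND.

NOT ((d AND b) NOR (d AND a)) OR a OR NOT d OR NOT ((d NAND b) XNOR (d XNOR a))
De Morgan's: NOT(AND of terms) = OR of negations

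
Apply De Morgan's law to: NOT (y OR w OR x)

NOT y AND NOT w AND NOT x
De Morgan's: NOT(OR of terms) = AND of negations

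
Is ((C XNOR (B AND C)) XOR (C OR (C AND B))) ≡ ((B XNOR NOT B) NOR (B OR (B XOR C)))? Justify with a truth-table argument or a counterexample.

No. Counterexample: with B=0, C=1, Expression 1 = 1 but Expression 2 = 0.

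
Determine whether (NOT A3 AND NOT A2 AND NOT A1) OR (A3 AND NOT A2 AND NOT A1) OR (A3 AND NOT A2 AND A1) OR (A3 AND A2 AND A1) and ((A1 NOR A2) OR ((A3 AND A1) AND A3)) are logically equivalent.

Yes, they are equivalent — the two output columns agree on all 8 assignments:
A3 | A2 | A1 | Expression 1 | Expression 2
------------------------------------------
0 | 0 | 0 | 1 | 1
0 | 0 | 1 | 0 | 0
0 | 1 | 0 | 0 | 0
0 | 1 | 1 | 0 | 0
1 | 0 | 0 | 1 | 1
1 | 0 | 1 | 1 | 1
1 | 1 | 0 | 0 | 0
1 | 1 | 1 | 1 | 1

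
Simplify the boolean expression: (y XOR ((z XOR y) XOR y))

By XOR self-cancellation ((E XOR v) XOR v = E):
= (z XOR y)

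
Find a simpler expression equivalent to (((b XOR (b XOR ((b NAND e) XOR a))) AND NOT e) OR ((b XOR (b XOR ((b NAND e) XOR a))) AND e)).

By distribution ((E AND v) OR (E AND NOT v) = E) then XOR self-cancellation ((E XOR v) XOR v = E):
= ((b NAND e) XOR a)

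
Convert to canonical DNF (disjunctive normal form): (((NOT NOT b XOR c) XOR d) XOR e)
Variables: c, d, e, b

(NOT c AND NOT d AND NOT e AND b) OR (NOT c AND NOT d AND e AND NOT b) OR (NOT c AND d AND NOT e AND NOT b) OR (NOT c AND d AND e AND b) OR (c AND NOT d AND NOT e AND NOT b) OR (c AND NOT d AND e AND b) OR (c AND d AND NOT e AND b) OR (c AND d AND e AND NOT b)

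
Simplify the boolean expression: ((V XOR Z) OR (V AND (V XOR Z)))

By absorption (E OR (E AND v) = E):
= (V XOR Z)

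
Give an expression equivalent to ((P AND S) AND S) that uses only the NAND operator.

((((P NAND S) NAND (P NAND S)) NAND S) NAND (((P NAND S) NAND (P NAND S)) NAND S))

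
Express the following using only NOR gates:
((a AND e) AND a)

((((a NOR a) NOR (e NOR e)) NOR ((a NOR a) NOR (e NOR e))) NOR (a NOR a))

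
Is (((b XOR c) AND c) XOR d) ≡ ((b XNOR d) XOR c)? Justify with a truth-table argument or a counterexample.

No. Counterexample: with d=0, c=0, b=0, Expression 1 = 0 but Expression 2 = 1.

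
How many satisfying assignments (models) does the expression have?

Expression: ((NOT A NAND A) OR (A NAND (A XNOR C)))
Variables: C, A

Satisfying assignments: (0,0), (0,1), (1,0), (1,1)
Count: 4 out of 4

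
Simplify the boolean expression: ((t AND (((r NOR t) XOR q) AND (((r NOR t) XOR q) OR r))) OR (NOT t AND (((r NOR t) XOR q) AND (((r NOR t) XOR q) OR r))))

By distribution ((E AND v) OR (E AND NOT v) = E) then absorption (E AND (E OR v) = E):
= ((r NOR t) XOR q)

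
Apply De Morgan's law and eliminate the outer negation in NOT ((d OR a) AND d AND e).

NOT (d OR a) OR NOT d OR NOT e
De Morgan's: NOT(AND of terms) = OR of negations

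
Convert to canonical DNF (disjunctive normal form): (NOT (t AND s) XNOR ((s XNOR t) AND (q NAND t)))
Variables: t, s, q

(NOT t AND NOT s AND NOT q) OR (NOT t AND NOT s AND q) OR (t AND s AND q)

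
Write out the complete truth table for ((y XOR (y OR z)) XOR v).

v | z | y | Output
------------------
0 | 0 | 0 | 0
0 | 0 | 1 | 0
0 | 1 | 0 | 1
0 | 1 | 1 | 0
1 | 0 | 0 | 1
1 | 0 | 1 | 1
1 | 1 | 0 | 0
1 | 1 | 1 | 1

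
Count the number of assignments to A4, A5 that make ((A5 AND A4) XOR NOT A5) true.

Satisfying assignments: (0,0), (1,0), (1,1)
Count: 3 out of 4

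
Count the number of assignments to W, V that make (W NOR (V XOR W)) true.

Satisfying assignments: (0,0)
Count: 1 out of 4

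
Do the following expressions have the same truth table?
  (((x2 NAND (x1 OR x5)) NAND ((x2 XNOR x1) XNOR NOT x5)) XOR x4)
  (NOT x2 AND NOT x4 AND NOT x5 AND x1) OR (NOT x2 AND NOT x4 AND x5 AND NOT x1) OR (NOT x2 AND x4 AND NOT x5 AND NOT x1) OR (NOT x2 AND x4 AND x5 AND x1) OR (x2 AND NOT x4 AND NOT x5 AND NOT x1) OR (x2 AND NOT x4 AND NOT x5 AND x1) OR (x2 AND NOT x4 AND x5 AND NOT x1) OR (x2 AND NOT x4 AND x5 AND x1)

Yes, they are equivalent — the two output columns agree on all 16 assignments:
x2 | x4 | x5 | x1 | Expression 1 | Expression 2
-----------------------------------------------
0 | 0 | 0 | 0 | 0 | 0
0 | 0 | 0 | 1 | 1 | 1
0 | 0 | 1 | 0 | 1 | 1
0 | 0 | 1 | 1 | 0 | 0
0 | 1 | 0 | 0 | 1 | 1
0 | 1 | 0 | 1 | 0 | 0
0 | 1 | 1 | 0 | 0 | 0
0 | 1 | 1 | 1 | 1 | 1
1 | 0 | 0 | 0 | 1 | 1
1 | 0 | 0 | 1 | 1 | 1
1 | 0 | 1 | 0 | 1 | 1
1 | 0 | 1 | 1 | 1 | 1
1 | 1 | 0 | 0 | 0 | 0
1 | 1 | 0 | 1 | 0 | 0
1 | 1 | 1 | 0 | 0 | 0
1 | 1 | 1 | 1 | 0 | 0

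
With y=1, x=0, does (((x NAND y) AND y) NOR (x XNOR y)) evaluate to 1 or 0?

Substituting: (((0 NAND 1) AND 1) NOR (0 XNOR 1))
= 0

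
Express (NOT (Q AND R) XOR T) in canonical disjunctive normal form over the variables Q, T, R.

(NOT Q AND NOT T AND NOT R) OR (NOT Q AND NOT T AND R) OR (Q AND NOT T AND NOT R) OR (Q AND T AND R)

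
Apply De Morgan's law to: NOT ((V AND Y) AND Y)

NOT (V AND Y) OR NOT Y
De Morgan's: NOT(AND of terms) = OR of negations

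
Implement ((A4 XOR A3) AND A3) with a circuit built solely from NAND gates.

((((A4 NAND (A4 NAND A3)) NAND (A3 NAND (A4 NAND A3))) NAND A3) NAND (((A4 NAND (A4 NAND A3)) NAND (A3 NAND (A4 NAND A3))) NAND A3))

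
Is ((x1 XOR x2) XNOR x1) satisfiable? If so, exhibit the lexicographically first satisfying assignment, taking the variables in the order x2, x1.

x2=0, x1=0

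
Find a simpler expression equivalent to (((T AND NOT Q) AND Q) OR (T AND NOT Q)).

By absorption (E OR (E AND v) = E):
= (T AND NOT Q)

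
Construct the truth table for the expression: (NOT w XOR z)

z | w | Output
--------------
0 | 0 | 1
0 | 1 | 0
1 | 0 | 0
1 | 1 | 1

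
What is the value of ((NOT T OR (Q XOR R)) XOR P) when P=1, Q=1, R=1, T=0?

Substituting: ((NOT 0 OR (1 XOR 1)) XOR 1)
= 0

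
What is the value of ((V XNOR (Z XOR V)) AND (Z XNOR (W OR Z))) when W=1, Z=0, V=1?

Substituting: ((1 XNOR (0 XOR 1)) AND (0 XNOR (1 OR 0)))
= 0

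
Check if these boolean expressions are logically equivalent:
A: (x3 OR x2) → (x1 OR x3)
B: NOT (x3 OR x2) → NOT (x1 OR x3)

No, Inverse is not equivalent to original (counterexample: x1=0, x3=0, x2=1)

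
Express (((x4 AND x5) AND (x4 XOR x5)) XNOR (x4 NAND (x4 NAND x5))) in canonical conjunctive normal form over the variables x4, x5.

(x4 OR x5) AND (x4 OR NOT x5) AND (NOT x4 OR NOT x5)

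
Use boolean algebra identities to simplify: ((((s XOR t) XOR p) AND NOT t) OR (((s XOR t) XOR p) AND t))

By distribution ((E AND v) OR (E AND NOT v) = E):
= ((s XOR t) XOR p)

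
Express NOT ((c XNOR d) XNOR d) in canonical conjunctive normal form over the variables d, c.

(d OR NOT c) AND (NOT d OR NOT c)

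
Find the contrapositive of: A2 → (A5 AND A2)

Contrapositive: NOT (A5 AND A2) → NOT A2
Note: A statement and its contrapositive are logically equivalent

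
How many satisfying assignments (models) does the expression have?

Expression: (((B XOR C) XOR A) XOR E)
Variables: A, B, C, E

Satisfying assignments: (0,0,0,1), (0,0,1,0), (0,1,0,0), (0,1,1,1), (1,0,0,0), (1,0,1,1), (1,1,0,1), (1,1,1,0)
Count: 8 out of 16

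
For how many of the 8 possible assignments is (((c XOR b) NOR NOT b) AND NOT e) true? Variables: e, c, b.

Satisfying assignments: (0,1,1)
Count: 1 out of 8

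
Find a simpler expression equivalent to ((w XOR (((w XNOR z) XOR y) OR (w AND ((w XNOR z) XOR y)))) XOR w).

By XOR self-cancellation ((E XOR v) XOR v = E) then absorption (E OR (E AND v) = E):
= ((w XNOR z) XOR y)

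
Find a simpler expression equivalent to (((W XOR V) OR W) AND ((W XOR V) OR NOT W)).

By distribution ((E OR v) AND (E OR NOT v) = E):
= (W XOR V)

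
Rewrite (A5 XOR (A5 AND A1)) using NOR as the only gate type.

((((A5 NOR ((A5 NOR A5) NOR (A1 NOR A1))) NOR (A5 NOR ((A5 NOR A5) NOR (A1 NOR A1)))) NOR ((A5 NOR ((A5 NOR A5) NOR (A1 NOR A1))) NOR (A5 NOR ((A5 NOR A5) NOR (A1 NOR A1))))) NOR ((((A5 NOR A5) NOR (((A5 NOR A5) NOR (A1 NOR A1)) NOR ((A5 NOR A5) NOR (A1 NOR A1)))) NOR ((A5 NOR A5) NOR (((A5 NOR A5) NOR (A1 NOR A1)) NOR ((A5 NOR A5) NOR (A1 NOR A1))))) NOR (((A5 NOR A5) NOR (((A5 NOR A5) NOR (A1 NOR A1)) NOR ((A5 NOR A5) NOR (A1 NOR A1)))) NOR ((A5 NOR A5) NOR (((A5 NOR A5) NOR (A1 NOR A1)) NOR ((A5 NOR A5) NOR (A1 NOR A1)))))))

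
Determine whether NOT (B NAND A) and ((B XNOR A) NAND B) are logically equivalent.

No. Counterexample: with A=0, B=0, Expression 1 = 0 but Expression 2 = 1.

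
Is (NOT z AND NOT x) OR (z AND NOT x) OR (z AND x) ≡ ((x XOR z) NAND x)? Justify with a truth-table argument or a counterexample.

Yes, they are equivalent — the two output columns agree on all 4 assignments:
z | x | Expression 1 | Expression 2
-----------------------------------
0 | 0 | 1 | 1
0 | 1 | 0 | 0
1 | 0 | 1 | 1
1 | 1 | 1 | 1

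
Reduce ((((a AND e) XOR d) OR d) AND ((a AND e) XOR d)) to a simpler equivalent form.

By absorption (E AND (E OR v) = E):
= ((a AND e) XOR d)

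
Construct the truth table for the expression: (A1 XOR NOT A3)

A3 | A1 | Output
----------------
0 | 0 | 1
0 | 1 | 0
1 | 0 | 0
1 | 1 | 1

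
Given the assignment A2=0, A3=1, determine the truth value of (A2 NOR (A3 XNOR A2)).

Substituting: (0 NOR (1 XNOR 0))
= 1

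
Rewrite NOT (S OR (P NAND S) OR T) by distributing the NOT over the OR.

NOT S AND NOT (P NAND S) AND NOT T
De Morgan's: NOT(OR of terms) = AND of negations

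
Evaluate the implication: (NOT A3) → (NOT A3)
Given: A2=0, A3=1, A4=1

Antecedent (NOT A3) = 0; consequent (NOT A3) = 0.
0 → 0 = 1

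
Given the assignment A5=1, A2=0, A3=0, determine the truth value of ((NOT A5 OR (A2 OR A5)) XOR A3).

Substituting: ((NOT 1 OR (0 OR 1)) XOR 0)
= 1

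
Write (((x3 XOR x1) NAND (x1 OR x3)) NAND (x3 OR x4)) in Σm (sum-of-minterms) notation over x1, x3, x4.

Σm(0, 2, 3, 4, 5) = (NOT x1 AND NOT x3 AND NOT x4) OR (NOT x1 AND x3 AND NOT x4) OR (NOT x1 AND x3 AND x4) OR (x1 AND NOT x3 AND NOT x4) OR (x1 AND NOT x3 AND x4)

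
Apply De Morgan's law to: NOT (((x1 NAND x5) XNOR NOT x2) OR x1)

NOT ((x1 NAND x5) XNOR NOT x2) AND NOT x1
De Morgan's: NOT(OR of terms) = AND of negations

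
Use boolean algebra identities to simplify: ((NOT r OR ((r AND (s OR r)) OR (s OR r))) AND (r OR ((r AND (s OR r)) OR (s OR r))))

By distribution ((E OR v) AND (E OR NOT v) = E) then absorption (E OR (E AND v) = E):
= (s OR r)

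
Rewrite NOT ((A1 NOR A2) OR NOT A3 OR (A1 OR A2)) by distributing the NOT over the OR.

NOT (A1 NOR A2) AND A3 AND NOT (A1 OR A2)
De Morgan's: NOT(OR of terms) = AND of negations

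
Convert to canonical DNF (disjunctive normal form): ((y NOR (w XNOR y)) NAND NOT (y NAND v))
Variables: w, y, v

(NOT w AND NOT y AND NOT v) OR (NOT w AND NOT y AND v) OR (NOT w AND y AND NOT v) OR (NOT w AND y AND v) OR (w AND NOT y AND NOT v) OR (w AND NOT y AND v) OR (w AND y AND NOT v) OR (w AND y AND v)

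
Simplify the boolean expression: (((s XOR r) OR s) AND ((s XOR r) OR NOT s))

By distribution ((E OR v) AND (E OR NOT v) = E):
= (s XOR r)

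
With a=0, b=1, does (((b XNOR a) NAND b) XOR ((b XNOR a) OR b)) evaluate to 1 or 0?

Substituting: (((1 XNOR 0) NAND 1) XOR ((1 XNOR 0) OR 1))
= 0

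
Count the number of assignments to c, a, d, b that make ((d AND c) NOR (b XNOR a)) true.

Satisfying assignments: (0,0,0,1), (0,0,1,1), (0,1,0,0), (0,1,1,0), (1,0,0,1), (1,1,0,0)
Count: 6 out of 16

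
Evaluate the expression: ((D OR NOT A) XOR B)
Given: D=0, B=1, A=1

Substituting: ((0 OR NOT 1) XOR 1)
= 1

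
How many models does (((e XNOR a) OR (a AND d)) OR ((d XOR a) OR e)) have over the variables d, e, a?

Satisfying assignments: (0,0,0), (0,0,1), (0,1,0), (0,1,1), (1,0,0), (1,0,1), (1,1,0), (1,1,1)
Count: 8 out of 8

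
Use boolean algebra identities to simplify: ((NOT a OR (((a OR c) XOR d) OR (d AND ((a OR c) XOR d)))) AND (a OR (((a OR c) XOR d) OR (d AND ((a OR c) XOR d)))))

By distribution ((E OR v) AND (E OR NOT v) = E) then absorption (E OR (E AND v) = E):
= ((a OR c) XOR d)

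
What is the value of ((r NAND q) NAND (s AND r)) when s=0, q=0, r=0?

Substituting: ((0 NAND 0) NAND (0 AND 0))
= 1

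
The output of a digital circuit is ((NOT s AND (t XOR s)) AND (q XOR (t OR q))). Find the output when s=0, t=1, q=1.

Substituting: ((NOT 0 AND (1 XOR 0)) AND (1 XOR (1 OR 1)))
= 0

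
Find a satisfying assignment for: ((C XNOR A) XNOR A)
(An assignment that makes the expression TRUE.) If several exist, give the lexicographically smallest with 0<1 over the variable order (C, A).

C=1, A=0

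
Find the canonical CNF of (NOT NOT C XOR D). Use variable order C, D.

(C OR D) AND (NOT C OR NOT D)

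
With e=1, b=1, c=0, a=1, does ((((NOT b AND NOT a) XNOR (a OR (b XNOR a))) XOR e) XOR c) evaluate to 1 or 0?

Substituting: ((((NOT 1 AND NOT 1) XNOR (1 OR (1 XNOR 1))) XOR 1) XOR 0)
= 1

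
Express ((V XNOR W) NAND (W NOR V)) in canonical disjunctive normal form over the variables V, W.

(NOT V AND W) OR (V AND NOT W) OR (V AND W)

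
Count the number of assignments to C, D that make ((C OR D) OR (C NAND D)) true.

Satisfying assignments: (0,0), (0,1), (1,0), (1,1)
Count: 4 out of 4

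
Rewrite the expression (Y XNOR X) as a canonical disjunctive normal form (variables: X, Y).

(NOT X AND NOT Y) OR (X AND Y)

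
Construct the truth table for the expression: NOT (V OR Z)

Z | V | Output
--------------
0 | 0 | 1
0 | 1 | 0
1 | 0 | 0
1 | 1 | 0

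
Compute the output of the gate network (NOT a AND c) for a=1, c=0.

Substituting: (NOT 1 AND 0)
= 0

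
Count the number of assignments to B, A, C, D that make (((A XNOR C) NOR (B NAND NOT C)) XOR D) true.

Satisfying assignments: (0,0,0,1), (0,0,1,1), (0,1,0,1), (0,1,1,1), (1,0,0,1), (1,0,1,1), (1,1,0,0), (1,1,1,1)
Count: 8 out of 16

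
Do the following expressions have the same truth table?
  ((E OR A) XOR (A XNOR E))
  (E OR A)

No. Counterexample: with E=0, A=0, Expression 1 = 1 but Expression 2 = 0.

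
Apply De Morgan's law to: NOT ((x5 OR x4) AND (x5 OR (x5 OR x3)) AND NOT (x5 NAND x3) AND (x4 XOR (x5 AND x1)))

NOT (x5 OR x4) OR NOT (x5 OR (x5 OR x3)) OR (x5 NAND x3) OR NOT (x4 XOR (x5 AND x1))
De Morgan's: NOT(AND of terms) = OR of negations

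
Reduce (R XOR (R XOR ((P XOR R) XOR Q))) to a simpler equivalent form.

By XOR self-cancellation ((E XOR v) XOR v = E):
= ((P XOR R) XOR Q)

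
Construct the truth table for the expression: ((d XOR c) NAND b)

b | c | d | Output
------------------
0 | 0 | 0 | 1
0 | 0 | 1 | 1
0 | 1 | 0 | 1
0 | 1 | 1 | 1
1 | 0 | 0 | 1
1 | 0 | 1 | 0
1 | 1 | 0 | 0
1 | 1 | 1 | 1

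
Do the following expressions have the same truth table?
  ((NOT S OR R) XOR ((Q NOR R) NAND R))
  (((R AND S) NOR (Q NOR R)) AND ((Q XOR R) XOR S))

No. Counterexample: with Q=0, S=0, R=1, Expression 1 = 0 but Expression 2 = 1.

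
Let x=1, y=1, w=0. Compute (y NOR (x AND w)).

Substituting: (1 NOR (1 AND 0))
= 0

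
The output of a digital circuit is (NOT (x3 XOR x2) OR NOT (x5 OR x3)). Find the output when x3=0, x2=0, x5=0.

Substituting: (NOT (0 XOR 0) OR NOT (0 OR 0))
= 1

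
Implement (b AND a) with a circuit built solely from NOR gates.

((b NOR b) NOR (a NOR a))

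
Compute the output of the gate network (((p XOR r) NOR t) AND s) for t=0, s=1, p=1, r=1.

Substituting: (((1 XOR 1) NOR 0) AND 1)
= 1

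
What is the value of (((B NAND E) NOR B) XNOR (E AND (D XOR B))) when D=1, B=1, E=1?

Substituting: (((1 NAND 1) NOR 1) XNOR (1 AND (1 XOR 1)))
= 1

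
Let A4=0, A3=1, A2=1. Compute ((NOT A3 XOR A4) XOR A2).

Substituting: ((NOT 1 XOR 0) XOR 1)
= 1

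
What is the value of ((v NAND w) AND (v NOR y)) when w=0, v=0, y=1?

Substituting: ((0 NAND 0) AND (0 NOR 1))
= 0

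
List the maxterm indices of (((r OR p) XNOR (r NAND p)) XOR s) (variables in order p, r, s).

ΠM(0, 3, 5, 6) = (p OR r OR s) AND (p OR NOT r OR NOT s) AND (NOT p OR r OR NOT s) AND (NOT p OR NOT r OR s)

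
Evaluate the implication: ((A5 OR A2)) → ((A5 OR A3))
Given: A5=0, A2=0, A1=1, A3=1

Antecedent ((A5 OR A2)) = 0; consequent ((A5 OR A3)) = 1.
0 → 1 = 1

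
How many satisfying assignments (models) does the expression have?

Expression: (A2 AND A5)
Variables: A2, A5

Satisfying assignments: (1,1)
Count: 1 out of 4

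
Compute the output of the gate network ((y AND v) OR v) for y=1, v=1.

Substituting: ((1 AND 1) OR 1)
= 1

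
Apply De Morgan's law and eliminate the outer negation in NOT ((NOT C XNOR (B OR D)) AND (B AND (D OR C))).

NOT (NOT C XNOR (B OR D)) OR NOT (B AND (D OR C))
De Morgan's: NOT(AND of terms) = OR of negations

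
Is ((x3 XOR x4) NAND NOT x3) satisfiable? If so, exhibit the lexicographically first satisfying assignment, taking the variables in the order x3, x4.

x3=0, x4=0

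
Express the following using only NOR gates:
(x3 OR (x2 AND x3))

((x3 NOR ((x2 NOR x2) NOR (x3 NOR x3))) NOR (x3 NOR ((x2 NOR x2) NOR (x3 NOR x3))))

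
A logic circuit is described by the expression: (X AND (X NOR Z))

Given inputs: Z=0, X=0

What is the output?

Substituting: (0 AND (0 NOR 0))
= 0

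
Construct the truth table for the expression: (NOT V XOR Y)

V | Y | Output
--------------
0 | 0 | 1
0 | 1 | 0
1 | 0 | 0
1 | 1 | 1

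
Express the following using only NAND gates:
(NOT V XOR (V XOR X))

(((V NAND V) NAND ((V NAND V) NAND ((V NAND (V NAND X)) NAND (X NAND (V NAND X))))) NAND (((V NAND (V NAND X)) NAND (X NAND (V NAND X))) NAND ((V NAND V) NAND ((V NAND (V NAND X)) NAND (X NAND (V NAND X))))))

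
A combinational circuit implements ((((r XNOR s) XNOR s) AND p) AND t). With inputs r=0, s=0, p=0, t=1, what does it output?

Substituting: ((((0 XNOR 0) XNOR 0) AND 0) AND 1)
= 0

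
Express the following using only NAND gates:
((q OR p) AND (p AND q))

((((q NAND q) NAND (p NAND p)) NAND ((p NAND q) NAND (p NAND q))) NAND (((q NAND q) NAND (p NAND p)) NAND ((p NAND q) NAND (p NAND q))))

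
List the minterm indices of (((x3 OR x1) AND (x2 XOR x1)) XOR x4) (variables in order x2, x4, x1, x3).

Σm(2, 3, 4, 5, 9, 12, 14, 15) = (NOT x2 AND NOT x4 AND x1 AND NOT x3) OR (NOT x2 AND NOT x4 AND x1 AND x3) OR (NOT x2 AND x4 AND NOT x1 AND NOT x3) OR (NOT x2 AND x4 AND NOT x1 AND x3) OR (x2 AND NOT x4 AND NOT x1 AND x3) OR (x2 AND x4 AND NOT x1 AND NOT x3) OR (x2 AND x4 AND x1 AND NOT x3) OR (x2 AND x4 AND x1 AND x3)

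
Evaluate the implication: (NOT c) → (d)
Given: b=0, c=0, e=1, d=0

Antecedent (NOT c) = 1; consequent (d) = 0.
1 → 0 = 0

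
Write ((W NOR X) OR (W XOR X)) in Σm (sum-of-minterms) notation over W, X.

Σm(0, 1, 2) = (NOT W AND NOT X) OR (NOT W AND X) OR (W AND NOT X)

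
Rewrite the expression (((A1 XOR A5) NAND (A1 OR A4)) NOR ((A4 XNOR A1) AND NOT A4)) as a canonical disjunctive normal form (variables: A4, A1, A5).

(NOT A4 AND A1 AND NOT A5) OR (A4 AND NOT A1 AND A5) OR (A4 AND A1 AND NOT A5)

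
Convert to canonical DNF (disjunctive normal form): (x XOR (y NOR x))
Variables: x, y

(NOT x AND NOT y) OR (x AND NOT y) OR (x AND y)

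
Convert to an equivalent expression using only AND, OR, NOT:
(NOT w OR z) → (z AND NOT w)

NOT (NOT w OR z) OR (z AND NOT w)
(Implication elimination: A → B = NOT A OR B)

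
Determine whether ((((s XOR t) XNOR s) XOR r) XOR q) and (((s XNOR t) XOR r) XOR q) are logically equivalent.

No. Counterexample: with t=0, r=0, s=1, q=0, Expression 1 = 1 but Expression 2 = 0.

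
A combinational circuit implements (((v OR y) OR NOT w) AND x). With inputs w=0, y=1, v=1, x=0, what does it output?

Substituting: (((1 OR 1) OR NOT 0) AND 0)
= 0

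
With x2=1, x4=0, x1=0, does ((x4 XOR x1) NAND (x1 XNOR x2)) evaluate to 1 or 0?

Substituting: ((0 XOR 0) NAND (0 XNOR 1))
= 1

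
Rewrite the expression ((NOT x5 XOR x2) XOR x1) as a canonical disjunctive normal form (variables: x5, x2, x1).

(NOT x5 AND NOT x2 AND NOT x1) OR (NOT x5 AND x2 AND x1) OR (x5 AND NOT x2 AND x1) OR (x5 AND x2 AND NOT x1)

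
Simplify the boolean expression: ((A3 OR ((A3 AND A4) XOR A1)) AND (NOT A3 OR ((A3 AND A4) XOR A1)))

By distribution ((E OR v) AND (E OR NOT v) = E):
= ((A3 AND A4) XOR A1)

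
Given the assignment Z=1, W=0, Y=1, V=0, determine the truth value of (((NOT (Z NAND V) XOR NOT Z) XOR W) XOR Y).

Substituting: (((NOT (1 NAND 0) XOR NOT 1) XOR 0) XOR 1)
= 1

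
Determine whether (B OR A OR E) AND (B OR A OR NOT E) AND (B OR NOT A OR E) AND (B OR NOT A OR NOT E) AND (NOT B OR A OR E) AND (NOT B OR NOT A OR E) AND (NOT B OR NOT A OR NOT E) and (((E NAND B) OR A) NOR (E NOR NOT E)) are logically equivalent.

Yes, they are equivalent — the two output columns agree on all 8 assignments:
B | A | E | Expression 1 | Expression 2
---------------------------------------
0 | 0 | 0 | 0 | 0
0 | 0 | 1 | 0 | 0
0 | 1 | 0 | 0 | 0
0 | 1 | 1 | 0 | 0
1 | 0 | 0 | 0 | 0
1 | 0 | 1 | 1 | 1
1 | 1 | 0 | 0 | 0
1 | 1 | 1 | 0 | 0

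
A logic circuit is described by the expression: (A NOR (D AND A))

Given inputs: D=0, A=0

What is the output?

Substituting: (0 NOR (0 AND 0))
= 1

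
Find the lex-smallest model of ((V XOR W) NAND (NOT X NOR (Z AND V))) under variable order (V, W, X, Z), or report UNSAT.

V=0, W=0, X=0, Z=0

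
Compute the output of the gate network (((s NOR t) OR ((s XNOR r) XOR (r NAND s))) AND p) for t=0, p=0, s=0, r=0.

Substituting: (((0 NOR 0) OR ((0 XNOR 0) XOR (0 NAND 0))) AND 0)
= 0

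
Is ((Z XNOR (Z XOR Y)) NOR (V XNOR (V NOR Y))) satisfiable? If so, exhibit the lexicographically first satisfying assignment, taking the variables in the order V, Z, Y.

V=1, Z=0, Y=1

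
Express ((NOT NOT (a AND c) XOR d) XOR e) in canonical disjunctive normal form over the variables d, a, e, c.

(NOT d AND NOT a AND e AND NOT c) OR (NOT d AND NOT a AND e AND c) OR (NOT d AND a AND NOT e AND c) OR (NOT d AND a AND e AND NOT c) OR (d AND NOT a AND NOT e AND NOT c) OR (d AND NOT a AND NOT e AND c) OR (d AND a AND NOT e AND NOT c) OR (d AND a AND e AND c)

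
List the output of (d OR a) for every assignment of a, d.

a | d | Output
--------------
0 | 0 | 0
0 | 1 | 1
1 | 0 | 1
1 | 1 | 1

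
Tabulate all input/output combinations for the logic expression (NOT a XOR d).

a | d | Output
--------------
0 | 0 | 1
0 | 1 | 0
1 | 0 | 0
1 | 1 | 1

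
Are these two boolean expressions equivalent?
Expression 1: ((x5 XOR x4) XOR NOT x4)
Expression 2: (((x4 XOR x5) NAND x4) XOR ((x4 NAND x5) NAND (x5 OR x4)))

No. Counterexample: with x4=0, x5=0, Expression 1 = 1 but Expression 2 = 0.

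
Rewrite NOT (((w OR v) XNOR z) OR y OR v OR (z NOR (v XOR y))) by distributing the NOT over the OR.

NOT ((w OR v) XNOR z) AND NOT y AND NOT v AND NOT (z NOR (v XOR y))
De Morgan's: NOT(OR of terms) = AND of negations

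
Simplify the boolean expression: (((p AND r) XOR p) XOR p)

By XOR self-cancellation ((E XOR v) XOR v = E):
= (p AND r)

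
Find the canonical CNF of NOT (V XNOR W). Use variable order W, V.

(W OR V) AND (NOT W OR NOT V)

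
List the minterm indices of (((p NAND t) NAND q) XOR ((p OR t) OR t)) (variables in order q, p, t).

Σm(0, 5, 6) = (NOT q AND NOT p AND NOT t) OR (q AND NOT p AND t) OR (q AND p AND NOT t)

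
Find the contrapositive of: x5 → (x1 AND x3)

Contrapositive: NOT (x1 AND x3) → NOT x5
Note: A statement and its contrapositive are logically equivalent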